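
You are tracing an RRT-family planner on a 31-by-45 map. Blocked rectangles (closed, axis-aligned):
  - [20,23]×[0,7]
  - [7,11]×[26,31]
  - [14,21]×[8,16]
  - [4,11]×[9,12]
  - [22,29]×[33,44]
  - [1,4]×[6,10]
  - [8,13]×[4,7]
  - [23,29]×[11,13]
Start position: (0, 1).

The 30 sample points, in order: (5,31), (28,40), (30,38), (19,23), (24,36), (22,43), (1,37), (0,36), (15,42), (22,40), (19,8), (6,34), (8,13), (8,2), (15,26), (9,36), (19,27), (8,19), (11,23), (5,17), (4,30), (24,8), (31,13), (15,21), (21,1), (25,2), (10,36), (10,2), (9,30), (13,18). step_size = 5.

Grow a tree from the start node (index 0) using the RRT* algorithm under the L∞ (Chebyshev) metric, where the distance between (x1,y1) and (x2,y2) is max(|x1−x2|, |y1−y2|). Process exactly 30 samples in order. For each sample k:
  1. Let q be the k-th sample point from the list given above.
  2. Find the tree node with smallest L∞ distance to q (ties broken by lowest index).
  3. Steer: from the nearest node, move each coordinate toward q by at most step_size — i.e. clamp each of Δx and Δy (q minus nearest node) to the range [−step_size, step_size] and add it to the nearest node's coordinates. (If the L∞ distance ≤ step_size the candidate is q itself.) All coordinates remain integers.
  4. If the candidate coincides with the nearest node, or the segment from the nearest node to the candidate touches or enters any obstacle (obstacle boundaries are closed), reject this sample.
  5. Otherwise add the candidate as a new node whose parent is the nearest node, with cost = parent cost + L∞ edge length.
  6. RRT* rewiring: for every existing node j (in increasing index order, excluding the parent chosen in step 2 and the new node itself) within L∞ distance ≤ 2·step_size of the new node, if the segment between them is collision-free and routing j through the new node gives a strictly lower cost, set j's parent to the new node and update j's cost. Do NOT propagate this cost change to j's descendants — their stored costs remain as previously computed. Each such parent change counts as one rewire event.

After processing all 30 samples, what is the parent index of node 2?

1. q=(5,31) nearest=0 d=30 new=(5,6) → add node 1 parent=0 cost=5
2. q=(28,40) nearest=1 d=34 new=(10,11) → blocked by [4,11]×[9,12], reject
3. q=(30,38) nearest=1 d=32 new=(10,11) → blocked by [4,11]×[9,12], reject
4. q=(19,23) nearest=1 d=17 new=(10,11) → blocked by [4,11]×[9,12], reject
5. q=(24,36) nearest=1 d=30 new=(10,11) → blocked by [4,11]×[9,12], reject
6. q=(22,43) nearest=1 d=37 new=(10,11) → blocked by [4,11]×[9,12], reject
7. q=(1,37) nearest=1 d=31 new=(1,11) → blocked by [1,4]×[6,10], reject
8. q=(0,36) nearest=1 d=30 new=(0,11) → blocked by [1,4]×[6,10], reject
9. q=(15,42) nearest=1 d=36 new=(10,11) → blocked by [4,11]×[9,12], reject
10. q=(22,40) nearest=1 d=34 new=(10,11) → blocked by [4,11]×[9,12], reject
11. q=(19,8) nearest=1 d=14 new=(10,8) → add node 2 parent=1 cost=10
12. q=(6,34) nearest=2 d=26 new=(6,13) → blocked by [4,11]×[9,12], reject
13. q=(8,13) nearest=2 d=5 new=(8,13) → blocked by [4,11]×[9,12], reject
14. q=(8,2) nearest=1 d=4 new=(8,2) → add node 3 parent=1 cost=9
15. q=(15,26) nearest=2 d=18 new=(15,13) → blocked by [14,21]×[8,16], reject
16. q=(9,36) nearest=2 d=28 new=(9,13) → blocked by [4,11]×[9,12], reject
17. q=(19,27) nearest=2 d=19 new=(15,13) → blocked by [14,21]×[8,16], reject
18. q=(8,19) nearest=2 d=11 new=(8,13) → blocked by [4,11]×[9,12], reject
19. q=(11,23) nearest=2 d=15 new=(11,13) → blocked by [4,11]×[9,12], reject
20. q=(5,17) nearest=2 d=9 new=(5,13) → blocked by [4,11]×[9,12], reject
21. q=(4,30) nearest=2 d=22 new=(5,13) → blocked by [4,11]×[9,12], reject
22. q=(24,8) nearest=2 d=14 new=(15,8) → blocked by [14,21]×[8,16], reject
23. q=(31,13) nearest=2 d=21 new=(15,13) → blocked by [14,21]×[8,16], reject
24. q=(15,21) nearest=2 d=13 new=(15,13) → blocked by [14,21]×[8,16], reject
25. q=(21,1) nearest=2 d=11 new=(15,3) → blocked by [8,13]×[4,7], reject
26. q=(25,2) nearest=2 d=15 new=(15,3) → blocked by [8,13]×[4,7], reject
27. q=(10,36) nearest=2 d=28 new=(10,13) → blocked by [4,11]×[9,12], reject
28. q=(10,2) nearest=3 d=2 new=(10,2) → add node 4 parent=3 cost=11
29. q=(9,30) nearest=2 d=22 new=(9,13) → blocked by [4,11]×[9,12], reject
30. q=(13,18) nearest=2 d=10 new=(13,13) → blocked by [4,11]×[9,12], reject

Parent of node 2: 1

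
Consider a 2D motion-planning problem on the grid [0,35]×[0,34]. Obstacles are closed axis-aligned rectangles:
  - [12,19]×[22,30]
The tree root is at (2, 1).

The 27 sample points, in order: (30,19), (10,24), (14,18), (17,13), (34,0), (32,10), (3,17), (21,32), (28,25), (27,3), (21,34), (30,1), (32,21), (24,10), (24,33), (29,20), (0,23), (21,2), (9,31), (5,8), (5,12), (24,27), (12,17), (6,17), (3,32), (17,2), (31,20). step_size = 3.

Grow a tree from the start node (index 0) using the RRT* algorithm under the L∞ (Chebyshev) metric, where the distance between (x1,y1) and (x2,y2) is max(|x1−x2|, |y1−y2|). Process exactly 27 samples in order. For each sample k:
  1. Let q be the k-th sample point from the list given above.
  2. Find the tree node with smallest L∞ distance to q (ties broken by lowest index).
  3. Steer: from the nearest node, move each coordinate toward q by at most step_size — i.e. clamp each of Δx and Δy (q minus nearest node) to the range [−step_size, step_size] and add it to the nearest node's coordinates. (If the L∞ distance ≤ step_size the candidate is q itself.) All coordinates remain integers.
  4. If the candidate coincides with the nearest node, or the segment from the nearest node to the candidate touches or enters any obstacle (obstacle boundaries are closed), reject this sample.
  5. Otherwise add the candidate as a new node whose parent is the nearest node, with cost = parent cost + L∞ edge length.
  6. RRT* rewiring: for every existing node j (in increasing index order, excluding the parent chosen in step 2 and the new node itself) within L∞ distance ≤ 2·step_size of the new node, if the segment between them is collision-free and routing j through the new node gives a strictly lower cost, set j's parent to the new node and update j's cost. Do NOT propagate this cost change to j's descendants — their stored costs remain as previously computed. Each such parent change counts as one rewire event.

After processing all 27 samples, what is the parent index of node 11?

1. q=(30,19) nearest=0 d=28 new=(5,4) → add node 1 parent=0 cost=3
2. q=(10,24) nearest=1 d=20 new=(8,7) → add node 2 parent=1 cost=6
3. q=(14,18) nearest=2 d=11 new=(11,10) → add node 3 parent=2 cost=9
4. q=(17,13) nearest=3 d=6 new=(14,13) → add node 4 parent=3 cost=12
5. q=(34,0) nearest=4 d=20 new=(17,10) → add node 5 parent=4 cost=15
6. q=(32,10) nearest=5 d=15 new=(20,10) → add node 6 parent=5 cost=18
7. q=(3,17) nearest=3 d=8 new=(8,13) → add node 7 parent=3 cost=12
8. q=(21,32) nearest=4 d=19 new=(17,16) → add node 8 parent=4 cost=15
9. q=(28,25) nearest=8 d=11 new=(20,19) → add node 9 parent=8 cost=18
10. q=(27,3) nearest=6 d=7 new=(23,7) → add node 10 parent=6 cost=21
11. q=(21,34) nearest=9 d=15 new=(21,22) → add node 11 parent=9 cost=21
12. q=(30,1) nearest=10 d=7 new=(26,4) → add node 12 parent=10 cost=24
13. q=(32,21) nearest=11 d=11 new=(24,21) → add node 13 parent=11 cost=24
14. q=(24,10) nearest=10 d=3 new=(24,10) → add node 14 parent=10 cost=24
15. q=(24,33) nearest=11 d=11 new=(24,25) → add node 15 parent=11 cost=24
16. q=(29,20) nearest=13 d=5 new=(27,20) → add node 16 parent=13 cost=27
17. q=(0,23) nearest=7 d=10 new=(5,16) → add node 17 parent=7 cost=15
18. q=(21,2) nearest=10 d=5 new=(21,4) → add node 18 parent=10 cost=24
19. q=(9,31) nearest=9 d=12 new=(17,22) → blocked by [12,19]×[22,30], reject
20. q=(5,8) nearest=2 d=3 new=(5,8) → add node 19 parent=2 cost=9
21. q=(5,12) nearest=7 d=3 new=(5,12) → add node 20 parent=7 cost=15
22. q=(24,27) nearest=15 d=2 new=(24,27) → add node 21 parent=15 cost=26
23. q=(12,17) nearest=4 d=4 new=(12,16) → add node 22 parent=4 cost=15
24. q=(6,17) nearest=17 d=1 new=(6,17) → add node 23 parent=17 cost=16
25. q=(3,32) nearest=23 d=15 new=(3,20) → add node 24 parent=23 cost=19
26. q=(17,2) nearest=18 d=4 new=(18,2) → add node 25 parent=18 cost=27
27. q=(31,20) nearest=16 d=4 new=(30,20) → add node 26 parent=16 cost=30

Parent of node 11: 9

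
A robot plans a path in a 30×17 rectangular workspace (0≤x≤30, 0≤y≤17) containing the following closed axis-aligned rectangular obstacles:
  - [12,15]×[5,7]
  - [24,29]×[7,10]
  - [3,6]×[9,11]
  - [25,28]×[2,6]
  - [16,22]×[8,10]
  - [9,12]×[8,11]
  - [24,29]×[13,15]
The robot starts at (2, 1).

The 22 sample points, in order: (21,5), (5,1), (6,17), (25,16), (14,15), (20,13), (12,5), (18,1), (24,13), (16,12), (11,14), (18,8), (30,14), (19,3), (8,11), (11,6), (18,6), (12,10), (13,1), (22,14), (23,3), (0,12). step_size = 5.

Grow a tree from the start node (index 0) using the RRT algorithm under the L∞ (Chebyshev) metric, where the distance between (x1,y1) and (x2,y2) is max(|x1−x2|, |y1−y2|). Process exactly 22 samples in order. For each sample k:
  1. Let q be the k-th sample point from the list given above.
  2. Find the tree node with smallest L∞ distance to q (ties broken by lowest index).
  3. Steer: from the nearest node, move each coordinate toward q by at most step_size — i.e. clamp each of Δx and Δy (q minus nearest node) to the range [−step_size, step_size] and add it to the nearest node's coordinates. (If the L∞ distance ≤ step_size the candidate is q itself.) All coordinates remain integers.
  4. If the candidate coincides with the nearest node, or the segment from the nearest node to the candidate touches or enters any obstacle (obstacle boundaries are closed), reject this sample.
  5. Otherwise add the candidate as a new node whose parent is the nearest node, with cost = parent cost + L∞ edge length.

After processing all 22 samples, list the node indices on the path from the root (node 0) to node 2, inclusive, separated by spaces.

Path: 0 2

1. q=(21,5) nearest=0 d=19 new=(7,5) → add node 1 parent=0 cost=5
2. q=(5,1) nearest=0 d=3 new=(5,1) → add node 2 parent=0 cost=3
3. q=(6,17) nearest=1 d=12 new=(6,10) → blocked by [3,6]×[9,11], reject
4. q=(25,16) nearest=1 d=18 new=(12,10) → blocked by [9,12]×[8,11], reject
5. q=(14,15) nearest=1 d=10 new=(12,10) → blocked by [9,12]×[8,11], reject
6. q=(20,13) nearest=1 d=13 new=(12,10) → blocked by [9,12]×[8,11], reject
7. q=(12,5) nearest=1 d=5 new=(12,5) → blocked by [12,15]×[5,7], reject
8. q=(18,1) nearest=1 d=11 new=(12,1) → add node 3 parent=1 cost=10
9. q=(24,13) nearest=3 d=12 new=(17,6) → add node 4 parent=3 cost=15
10. q=(16,12) nearest=4 d=6 new=(16,11) → blocked by [16,22]×[8,10], reject
11. q=(11,14) nearest=4 d=8 new=(12,11) → blocked by [9,12]×[8,11], reject
12. q=(18,8) nearest=4 d=2 new=(18,8) → blocked by [16,22]×[8,10], reject
13. q=(30,14) nearest=4 d=13 new=(22,11) → blocked by [16,22]×[8,10], reject
14. q=(19,3) nearest=4 d=3 new=(19,3) → add node 5 parent=4 cost=18
15. q=(8,11) nearest=1 d=6 new=(8,10) → add node 6 parent=1 cost=10
16. q=(11,6) nearest=1 d=4 new=(11,6) → add node 7 parent=1 cost=9
17. q=(18,6) nearest=4 d=1 new=(18,6) → add node 8 parent=4 cost=16
18. q=(12,10) nearest=6 d=4 new=(12,10) → blocked by [9,12]×[8,11], reject
19. q=(13,1) nearest=3 d=1 new=(13,1) → add node 9 parent=3 cost=11
20. q=(22,14) nearest=4 d=8 new=(22,11) → blocked by [16,22]×[8,10], reject
21. q=(23,3) nearest=5 d=4 new=(23,3) → add node 10 parent=5 cost=22
22. q=(0,12) nearest=1 d=7 new=(2,10) → blocked by [3,6]×[9,11], reject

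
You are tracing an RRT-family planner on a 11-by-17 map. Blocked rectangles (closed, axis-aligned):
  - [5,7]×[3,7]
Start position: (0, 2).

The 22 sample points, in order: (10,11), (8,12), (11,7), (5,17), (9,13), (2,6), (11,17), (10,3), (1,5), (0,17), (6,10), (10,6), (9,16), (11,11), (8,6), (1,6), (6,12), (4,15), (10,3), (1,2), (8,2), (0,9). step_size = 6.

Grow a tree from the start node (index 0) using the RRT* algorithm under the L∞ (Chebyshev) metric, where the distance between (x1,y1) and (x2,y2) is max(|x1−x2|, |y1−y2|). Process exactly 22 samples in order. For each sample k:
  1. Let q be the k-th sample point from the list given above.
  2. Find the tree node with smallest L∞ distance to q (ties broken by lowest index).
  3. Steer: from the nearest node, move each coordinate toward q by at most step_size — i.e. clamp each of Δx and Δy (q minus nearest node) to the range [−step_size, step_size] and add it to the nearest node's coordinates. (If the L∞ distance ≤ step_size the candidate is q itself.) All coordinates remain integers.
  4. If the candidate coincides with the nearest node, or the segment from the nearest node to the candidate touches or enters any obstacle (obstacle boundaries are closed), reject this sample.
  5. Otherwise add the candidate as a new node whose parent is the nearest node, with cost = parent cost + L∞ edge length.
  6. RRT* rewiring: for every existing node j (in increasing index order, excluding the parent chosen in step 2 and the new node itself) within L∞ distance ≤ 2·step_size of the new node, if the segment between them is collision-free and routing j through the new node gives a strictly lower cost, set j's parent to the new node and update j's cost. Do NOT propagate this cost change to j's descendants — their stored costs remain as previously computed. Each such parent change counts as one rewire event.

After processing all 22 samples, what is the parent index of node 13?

1. q=(10,11) nearest=0 d=10 new=(6,8) → blocked by [5,7]×[3,7], reject
2. q=(8,12) nearest=0 d=10 new=(6,8) → blocked by [5,7]×[3,7], reject
3. q=(11,7) nearest=0 d=11 new=(6,7) → blocked by [5,7]×[3,7], reject
4. q=(5,17) nearest=0 d=15 new=(5,8) → add node 1 parent=0 cost=6
5. q=(9,13) nearest=1 d=5 new=(9,13) → add node 2 parent=1 cost=11
6. q=(2,6) nearest=1 d=3 new=(2,6) → add node 3 parent=1 cost=9
7. q=(11,17) nearest=2 d=4 new=(11,17) → add node 4 parent=2 cost=15
8. q=(10,3) nearest=1 d=5 new=(10,3) → blocked by [5,7]×[3,7], reject
9. q=(1,5) nearest=3 d=1 new=(1,5) → add node 5 parent=3 cost=10
10. q=(0,17) nearest=1 d=9 new=(0,14) → add node 6 parent=1 cost=12
11. q=(6,10) nearest=1 d=2 new=(6,10) → add node 7 parent=1 cost=8
12. q=(10,6) nearest=7 d=4 new=(10,6) → add node 8 parent=7 cost=12
13. q=(9,16) nearest=4 d=2 new=(9,16) → add node 9 parent=4 cost=17
14. q=(11,11) nearest=2 d=2 new=(11,11) → add node 10 parent=2 cost=13
15. q=(8,6) nearest=8 d=2 new=(8,6) → add node 11 parent=8 cost=14
16. q=(1,6) nearest=3 d=1 new=(1,6) → add node 12 parent=3 cost=10
17. q=(6,12) nearest=7 d=2 new=(6,12) → add node 13 parent=7 cost=10; rewire 9→13 (14<17)
18. q=(4,15) nearest=13 d=3 new=(4,15) → add node 14 parent=13 cost=13
19. q=(10,3) nearest=8 d=3 new=(10,3) → add node 15 parent=8 cost=15
20. q=(1,2) nearest=0 d=1 new=(1,2) → add node 16 parent=0 cost=1; rewire 3→16 (5<9); rewire 5→16 (4<10); rewire 12→16 (5<10); rewire 15→16 (10<15)
21. q=(8,2) nearest=15 d=2 new=(8,2) → add node 17 parent=15 cost=12
22. q=(0,9) nearest=3 d=3 new=(0,9) → add node 18 parent=3 cost=8

Parent of node 13: 7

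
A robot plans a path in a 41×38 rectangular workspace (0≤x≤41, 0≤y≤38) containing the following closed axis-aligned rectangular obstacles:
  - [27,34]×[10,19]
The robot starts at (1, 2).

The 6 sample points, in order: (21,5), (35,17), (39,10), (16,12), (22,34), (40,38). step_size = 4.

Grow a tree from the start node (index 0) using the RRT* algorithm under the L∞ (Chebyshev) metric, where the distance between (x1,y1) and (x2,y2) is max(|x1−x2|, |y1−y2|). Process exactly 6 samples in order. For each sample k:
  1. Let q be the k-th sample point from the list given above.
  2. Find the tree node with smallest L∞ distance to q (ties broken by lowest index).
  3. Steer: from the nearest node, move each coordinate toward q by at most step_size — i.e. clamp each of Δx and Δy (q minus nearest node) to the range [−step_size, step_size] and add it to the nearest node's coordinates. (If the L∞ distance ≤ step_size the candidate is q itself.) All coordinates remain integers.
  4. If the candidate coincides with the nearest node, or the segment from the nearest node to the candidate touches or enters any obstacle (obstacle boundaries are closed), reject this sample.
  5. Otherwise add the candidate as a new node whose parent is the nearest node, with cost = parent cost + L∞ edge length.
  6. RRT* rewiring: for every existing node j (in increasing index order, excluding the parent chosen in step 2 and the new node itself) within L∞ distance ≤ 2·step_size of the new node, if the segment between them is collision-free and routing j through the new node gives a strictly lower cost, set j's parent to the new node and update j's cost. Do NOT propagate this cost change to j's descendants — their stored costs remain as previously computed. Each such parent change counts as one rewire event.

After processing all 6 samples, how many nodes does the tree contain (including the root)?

1. q=(21,5) nearest=0 d=20 new=(5,5) → add node 1 parent=0 cost=4
2. q=(35,17) nearest=1 d=30 new=(9,9) → add node 2 parent=1 cost=8
3. q=(39,10) nearest=2 d=30 new=(13,10) → add node 3 parent=2 cost=12
4. q=(16,12) nearest=3 d=3 new=(16,12) → add node 4 parent=3 cost=15
5. q=(22,34) nearest=4 d=22 new=(20,16) → add node 5 parent=4 cost=19
6. q=(40,38) nearest=5 d=22 new=(24,20) → add node 6 parent=5 cost=23

Node count: 7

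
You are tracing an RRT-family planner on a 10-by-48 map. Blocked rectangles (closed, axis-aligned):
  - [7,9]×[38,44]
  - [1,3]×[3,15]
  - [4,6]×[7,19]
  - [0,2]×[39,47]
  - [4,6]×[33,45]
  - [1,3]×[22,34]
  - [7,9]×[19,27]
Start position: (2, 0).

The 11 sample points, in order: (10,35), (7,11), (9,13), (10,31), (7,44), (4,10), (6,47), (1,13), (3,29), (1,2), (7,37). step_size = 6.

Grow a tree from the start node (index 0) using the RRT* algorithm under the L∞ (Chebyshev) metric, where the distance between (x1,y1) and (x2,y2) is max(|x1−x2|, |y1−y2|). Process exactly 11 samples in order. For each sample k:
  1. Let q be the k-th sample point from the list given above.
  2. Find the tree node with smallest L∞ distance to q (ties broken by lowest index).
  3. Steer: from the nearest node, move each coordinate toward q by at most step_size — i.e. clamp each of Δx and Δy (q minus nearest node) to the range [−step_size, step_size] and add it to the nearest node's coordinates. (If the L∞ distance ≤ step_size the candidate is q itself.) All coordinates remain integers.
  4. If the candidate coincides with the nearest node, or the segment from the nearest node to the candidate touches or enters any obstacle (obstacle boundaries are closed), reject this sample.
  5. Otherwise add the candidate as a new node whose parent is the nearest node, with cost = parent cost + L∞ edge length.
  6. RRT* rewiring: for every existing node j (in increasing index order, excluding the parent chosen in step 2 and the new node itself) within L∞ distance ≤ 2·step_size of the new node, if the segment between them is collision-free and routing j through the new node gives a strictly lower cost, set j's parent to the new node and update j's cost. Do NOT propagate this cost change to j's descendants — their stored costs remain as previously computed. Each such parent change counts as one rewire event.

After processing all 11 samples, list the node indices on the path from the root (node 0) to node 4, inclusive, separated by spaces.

Path: 0 1 2 3 4

1. q=(10,35) nearest=0 d=35 new=(8,6) → add node 1 parent=0 cost=6
2. q=(7,11) nearest=1 d=5 new=(7,11) → add node 2 parent=1 cost=11
3. q=(9,13) nearest=2 d=2 new=(9,13) → add node 3 parent=2 cost=13
4. q=(10,31) nearest=3 d=18 new=(10,19) → add node 4 parent=3 cost=19
5. q=(7,44) nearest=4 d=25 new=(7,25) → blocked by [7,9]×[19,27], reject
6. q=(4,10) nearest=2 d=3 new=(4,10) → blocked by [4,6]×[7,19], reject
7. q=(6,47) nearest=4 d=28 new=(6,25) → blocked by [7,9]×[19,27], reject
8. q=(1,13) nearest=2 d=6 new=(1,13) → blocked by [1,3]×[3,15], reject
9. q=(3,29) nearest=4 d=10 new=(4,25) → blocked by [7,9]×[19,27], reject
10. q=(1,2) nearest=0 d=2 new=(1,2) → add node 5 parent=0 cost=2
11. q=(7,37) nearest=4 d=18 new=(7,25) → blocked by [7,9]×[19,27], reject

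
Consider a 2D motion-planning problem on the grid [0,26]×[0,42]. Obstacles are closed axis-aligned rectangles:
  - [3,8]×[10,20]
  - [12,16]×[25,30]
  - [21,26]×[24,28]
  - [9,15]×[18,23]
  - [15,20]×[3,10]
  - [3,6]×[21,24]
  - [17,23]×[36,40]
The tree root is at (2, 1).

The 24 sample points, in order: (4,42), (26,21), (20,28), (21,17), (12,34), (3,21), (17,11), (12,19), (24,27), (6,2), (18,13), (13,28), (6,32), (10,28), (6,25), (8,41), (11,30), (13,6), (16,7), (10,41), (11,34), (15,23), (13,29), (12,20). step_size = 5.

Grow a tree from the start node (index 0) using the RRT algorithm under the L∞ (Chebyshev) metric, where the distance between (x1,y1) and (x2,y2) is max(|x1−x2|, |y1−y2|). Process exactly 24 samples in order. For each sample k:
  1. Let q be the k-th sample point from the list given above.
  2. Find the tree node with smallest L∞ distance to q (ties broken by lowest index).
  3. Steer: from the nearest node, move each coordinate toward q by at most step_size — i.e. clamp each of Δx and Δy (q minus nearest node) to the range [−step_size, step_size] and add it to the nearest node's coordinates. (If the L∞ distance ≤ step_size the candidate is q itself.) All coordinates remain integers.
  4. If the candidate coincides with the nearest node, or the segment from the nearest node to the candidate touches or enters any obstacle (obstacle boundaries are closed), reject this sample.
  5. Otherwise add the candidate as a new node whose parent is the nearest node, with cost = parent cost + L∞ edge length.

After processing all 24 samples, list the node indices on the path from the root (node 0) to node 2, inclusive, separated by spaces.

1. q=(4,42) nearest=0 d=41 new=(4,6) → add node 1 parent=0 cost=5
2. q=(26,21) nearest=1 d=22 new=(9,11) → blocked by [3,8]×[10,20], reject
3. q=(20,28) nearest=1 d=22 new=(9,11) → blocked by [3,8]×[10,20], reject
4. q=(21,17) nearest=1 d=17 new=(9,11) → blocked by [3,8]×[10,20], reject
5. q=(12,34) nearest=1 d=28 new=(9,11) → blocked by [3,8]×[10,20], reject
6. q=(3,21) nearest=1 d=15 new=(3,11) → blocked by [3,8]×[10,20], reject
7. q=(17,11) nearest=1 d=13 new=(9,11) → blocked by [3,8]×[10,20], reject
8. q=(12,19) nearest=1 d=13 new=(9,11) → blocked by [3,8]×[10,20], reject
9. q=(24,27) nearest=1 d=21 new=(9,11) → blocked by [3,8]×[10,20], reject
10. q=(6,2) nearest=0 d=4 new=(6,2) → add node 2 parent=0 cost=4
11. q=(18,13) nearest=2 d=12 new=(11,7) → add node 3 parent=2 cost=9
12. q=(13,28) nearest=3 d=21 new=(13,12) → add node 4 parent=3 cost=14
13. q=(6,32) nearest=4 d=20 new=(8,17) → blocked by [3,8]×[10,20], reject
14. q=(10,28) nearest=4 d=16 new=(10,17) → add node 5 parent=4 cost=19
15. q=(6,25) nearest=5 d=8 new=(6,22) → blocked by [3,8]×[10,20], reject
16. q=(8,41) nearest=5 d=24 new=(8,22) → blocked by [9,15]×[18,23], reject
17. q=(11,30) nearest=5 d=13 new=(11,22) → blocked by [9,15]×[18,23], reject
18. q=(13,6) nearest=3 d=2 new=(13,6) → add node 6 parent=3 cost=11
19. q=(16,7) nearest=6 d=3 new=(16,7) → blocked by [15,20]×[3,10], reject
20. q=(10,41) nearest=5 d=24 new=(10,22) → blocked by [9,15]×[18,23], reject
21. q=(11,34) nearest=5 d=17 new=(11,22) → blocked by [9,15]×[18,23], reject
22. q=(15,23) nearest=5 d=6 new=(15,22) → blocked by [9,15]×[18,23], reject
23. q=(13,29) nearest=5 d=12 new=(13,22) → blocked by [9,15]×[18,23], reject
24. q=(12,20) nearest=5 d=3 new=(12,20) → blocked by [9,15]×[18,23], reject

Path: 0 2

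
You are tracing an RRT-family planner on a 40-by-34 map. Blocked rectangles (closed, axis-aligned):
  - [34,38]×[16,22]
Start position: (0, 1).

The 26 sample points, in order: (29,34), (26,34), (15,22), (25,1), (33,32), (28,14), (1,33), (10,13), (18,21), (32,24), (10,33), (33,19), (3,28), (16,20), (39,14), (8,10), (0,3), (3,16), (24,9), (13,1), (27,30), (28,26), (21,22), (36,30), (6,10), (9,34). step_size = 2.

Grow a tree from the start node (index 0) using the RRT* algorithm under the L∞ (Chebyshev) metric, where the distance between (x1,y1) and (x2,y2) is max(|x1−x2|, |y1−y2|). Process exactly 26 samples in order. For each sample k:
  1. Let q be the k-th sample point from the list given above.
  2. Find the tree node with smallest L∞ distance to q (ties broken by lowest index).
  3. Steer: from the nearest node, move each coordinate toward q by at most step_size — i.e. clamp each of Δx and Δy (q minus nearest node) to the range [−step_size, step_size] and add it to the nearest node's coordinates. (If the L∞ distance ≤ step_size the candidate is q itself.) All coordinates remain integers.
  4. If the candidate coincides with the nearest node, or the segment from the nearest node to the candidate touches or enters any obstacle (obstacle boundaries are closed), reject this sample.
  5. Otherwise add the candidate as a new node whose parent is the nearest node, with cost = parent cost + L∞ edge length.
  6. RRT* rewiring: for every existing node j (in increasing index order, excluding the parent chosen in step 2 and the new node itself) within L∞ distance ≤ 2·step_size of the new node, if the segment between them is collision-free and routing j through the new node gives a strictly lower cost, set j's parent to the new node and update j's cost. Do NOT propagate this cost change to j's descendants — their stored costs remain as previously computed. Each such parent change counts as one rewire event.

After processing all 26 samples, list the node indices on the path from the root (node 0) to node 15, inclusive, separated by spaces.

Path: 0 1 2 3 5 8 9 10 12 15

1. q=(29,34) nearest=0 d=33 new=(2,3) → add node 1 parent=0 cost=2
2. q=(26,34) nearest=1 d=31 new=(4,5) → add node 2 parent=1 cost=4
3. q=(15,22) nearest=2 d=17 new=(6,7) → add node 3 parent=2 cost=6
4. q=(25,1) nearest=3 d=19 new=(8,5) → add node 4 parent=3 cost=8
5. q=(33,32) nearest=3 d=27 new=(8,9) → add node 5 parent=3 cost=8
6. q=(28,14) nearest=4 d=20 new=(10,7) → add node 6 parent=4 cost=10
7. q=(1,33) nearest=5 d=24 new=(6,11) → add node 7 parent=5 cost=10
8. q=(10,13) nearest=5 d=4 new=(10,11) → add node 8 parent=5 cost=10
9. q=(18,21) nearest=8 d=10 new=(12,13) → add node 9 parent=8 cost=12
10. q=(32,24) nearest=9 d=20 new=(14,15) → add node 10 parent=9 cost=14
11. q=(10,33) nearest=10 d=18 new=(12,17) → add node 11 parent=10 cost=16
12. q=(33,19) nearest=10 d=19 new=(16,17) → add node 12 parent=10 cost=16
13. q=(3,28) nearest=11 d=11 new=(10,19) → add node 13 parent=11 cost=18
14. q=(16,20) nearest=12 d=3 new=(16,19) → add node 14 parent=12 cost=18
15. q=(39,14) nearest=12 d=23 new=(18,15) → add node 15 parent=12 cost=18
16. q=(8,10) nearest=5 d=1 new=(8,10) → add node 16 parent=5 cost=9
17. q=(0,3) nearest=0 d=2 new=(0,3) → add node 17 parent=0 cost=2
18. q=(3,16) nearest=7 d=5 new=(4,13) → add node 18 parent=7 cost=12
19. q=(24,9) nearest=15 d=6 new=(20,13) → add node 19 parent=15 cost=20
20. q=(13,1) nearest=4 d=5 new=(10,3) → add node 20 parent=4 cost=10
21. q=(27,30) nearest=14 d=11 new=(18,21) → add node 21 parent=14 cost=20
22. q=(28,26) nearest=21 d=10 new=(20,23) → add node 22 parent=21 cost=22
23. q=(21,22) nearest=22 d=1 new=(21,22) → add node 23 parent=22 cost=23
24. q=(36,30) nearest=23 d=15 new=(23,24) → add node 24 parent=23 cost=25
25. q=(6,10) nearest=7 d=1 new=(6,10) → add node 25 parent=7 cost=11
26. q=(9,34) nearest=22 d=11 new=(18,25) → add node 26 parent=22 cost=24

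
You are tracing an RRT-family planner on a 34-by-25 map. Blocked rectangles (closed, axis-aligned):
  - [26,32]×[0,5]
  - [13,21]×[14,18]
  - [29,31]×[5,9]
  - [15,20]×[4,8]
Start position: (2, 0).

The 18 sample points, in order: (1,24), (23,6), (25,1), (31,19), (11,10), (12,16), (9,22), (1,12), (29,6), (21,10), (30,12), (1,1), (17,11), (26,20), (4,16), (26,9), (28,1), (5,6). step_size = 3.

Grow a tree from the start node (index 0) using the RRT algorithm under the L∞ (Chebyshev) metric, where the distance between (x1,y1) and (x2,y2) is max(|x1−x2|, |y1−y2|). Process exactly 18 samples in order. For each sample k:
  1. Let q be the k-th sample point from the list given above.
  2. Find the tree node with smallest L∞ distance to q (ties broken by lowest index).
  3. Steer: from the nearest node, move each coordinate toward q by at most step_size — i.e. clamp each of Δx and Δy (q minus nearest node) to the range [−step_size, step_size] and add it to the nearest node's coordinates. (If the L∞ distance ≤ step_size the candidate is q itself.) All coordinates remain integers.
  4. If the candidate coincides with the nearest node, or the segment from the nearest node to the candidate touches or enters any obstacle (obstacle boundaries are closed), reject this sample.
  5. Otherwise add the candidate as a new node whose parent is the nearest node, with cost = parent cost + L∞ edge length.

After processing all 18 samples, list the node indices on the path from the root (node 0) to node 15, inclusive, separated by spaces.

Path: 0 2 3 4 5 6 9 10 14 15

1. q=(1,24) nearest=0 d=24 new=(1,3) → add node 1 parent=0 cost=3
2. q=(23,6) nearest=0 d=21 new=(5,3) → add node 2 parent=0 cost=3
3. q=(25,1) nearest=2 d=20 new=(8,1) → add node 3 parent=2 cost=6
4. q=(31,19) nearest=3 d=23 new=(11,4) → add node 4 parent=3 cost=9
5. q=(11,10) nearest=4 d=6 new=(11,7) → add node 5 parent=4 cost=12
6. q=(12,16) nearest=5 d=9 new=(12,10) → add node 6 parent=5 cost=15
7. q=(9,22) nearest=6 d=12 new=(9,13) → add node 7 parent=6 cost=18
8. q=(1,12) nearest=7 d=8 new=(6,12) → add node 8 parent=7 cost=21
9. q=(29,6) nearest=6 d=17 new=(15,7) → blocked by [15,20]×[4,8], reject
10. q=(21,10) nearest=6 d=9 new=(15,10) → add node 9 parent=6 cost=18
11. q=(30,12) nearest=9 d=15 new=(18,12) → add node 10 parent=9 cost=21
12. q=(1,1) nearest=0 d=1 new=(1,1) → add node 11 parent=0 cost=1
13. q=(17,11) nearest=10 d=1 new=(17,11) → add node 12 parent=10 cost=22
14. q=(26,20) nearest=10 d=8 new=(21,15) → blocked by [13,21]×[14,18], reject
15. q=(4,16) nearest=8 d=4 new=(4,15) → add node 13 parent=8 cost=24
16. q=(26,9) nearest=10 d=8 new=(21,9) → add node 14 parent=10 cost=24
17. q=(28,1) nearest=14 d=8 new=(24,6) → add node 15 parent=14 cost=27
18. q=(5,6) nearest=2 d=3 new=(5,6) → add node 16 parent=2 cost=6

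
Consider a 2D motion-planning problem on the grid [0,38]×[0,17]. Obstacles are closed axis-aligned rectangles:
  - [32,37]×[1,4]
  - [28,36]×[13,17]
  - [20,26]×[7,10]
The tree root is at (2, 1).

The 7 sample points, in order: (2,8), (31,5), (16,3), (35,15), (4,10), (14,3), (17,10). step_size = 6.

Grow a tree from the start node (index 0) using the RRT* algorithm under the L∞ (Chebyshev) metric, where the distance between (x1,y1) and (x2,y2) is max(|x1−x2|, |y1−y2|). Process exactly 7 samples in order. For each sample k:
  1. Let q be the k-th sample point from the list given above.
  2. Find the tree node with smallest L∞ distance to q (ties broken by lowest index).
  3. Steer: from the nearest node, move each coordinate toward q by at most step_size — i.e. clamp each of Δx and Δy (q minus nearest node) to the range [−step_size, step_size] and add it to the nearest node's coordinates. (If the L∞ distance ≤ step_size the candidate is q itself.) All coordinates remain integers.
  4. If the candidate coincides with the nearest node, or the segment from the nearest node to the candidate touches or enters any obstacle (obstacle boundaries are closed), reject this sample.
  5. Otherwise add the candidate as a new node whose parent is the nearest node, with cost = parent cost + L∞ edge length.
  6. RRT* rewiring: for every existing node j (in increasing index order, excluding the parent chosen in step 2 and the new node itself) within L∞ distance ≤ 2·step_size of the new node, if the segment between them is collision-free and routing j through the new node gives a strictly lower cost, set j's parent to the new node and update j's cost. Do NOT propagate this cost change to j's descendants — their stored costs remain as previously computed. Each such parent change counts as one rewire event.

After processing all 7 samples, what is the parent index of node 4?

Parent of node 4: 1

1. q=(2,8) nearest=0 d=7 new=(2,7) → add node 1 parent=0 cost=6
2. q=(31,5) nearest=0 d=29 new=(8,5) → add node 2 parent=0 cost=6
3. q=(16,3) nearest=2 d=8 new=(14,3) → add node 3 parent=2 cost=12
4. q=(35,15) nearest=3 d=21 new=(20,9) → blocked by [20,26]×[7,10], reject
5. q=(4,10) nearest=1 d=3 new=(4,10) → add node 4 parent=1 cost=9
6. q=(14,3) nearest=3 d=0 → coincident, reject
7. q=(17,10) nearest=3 d=7 new=(17,9) → add node 5 parent=3 cost=18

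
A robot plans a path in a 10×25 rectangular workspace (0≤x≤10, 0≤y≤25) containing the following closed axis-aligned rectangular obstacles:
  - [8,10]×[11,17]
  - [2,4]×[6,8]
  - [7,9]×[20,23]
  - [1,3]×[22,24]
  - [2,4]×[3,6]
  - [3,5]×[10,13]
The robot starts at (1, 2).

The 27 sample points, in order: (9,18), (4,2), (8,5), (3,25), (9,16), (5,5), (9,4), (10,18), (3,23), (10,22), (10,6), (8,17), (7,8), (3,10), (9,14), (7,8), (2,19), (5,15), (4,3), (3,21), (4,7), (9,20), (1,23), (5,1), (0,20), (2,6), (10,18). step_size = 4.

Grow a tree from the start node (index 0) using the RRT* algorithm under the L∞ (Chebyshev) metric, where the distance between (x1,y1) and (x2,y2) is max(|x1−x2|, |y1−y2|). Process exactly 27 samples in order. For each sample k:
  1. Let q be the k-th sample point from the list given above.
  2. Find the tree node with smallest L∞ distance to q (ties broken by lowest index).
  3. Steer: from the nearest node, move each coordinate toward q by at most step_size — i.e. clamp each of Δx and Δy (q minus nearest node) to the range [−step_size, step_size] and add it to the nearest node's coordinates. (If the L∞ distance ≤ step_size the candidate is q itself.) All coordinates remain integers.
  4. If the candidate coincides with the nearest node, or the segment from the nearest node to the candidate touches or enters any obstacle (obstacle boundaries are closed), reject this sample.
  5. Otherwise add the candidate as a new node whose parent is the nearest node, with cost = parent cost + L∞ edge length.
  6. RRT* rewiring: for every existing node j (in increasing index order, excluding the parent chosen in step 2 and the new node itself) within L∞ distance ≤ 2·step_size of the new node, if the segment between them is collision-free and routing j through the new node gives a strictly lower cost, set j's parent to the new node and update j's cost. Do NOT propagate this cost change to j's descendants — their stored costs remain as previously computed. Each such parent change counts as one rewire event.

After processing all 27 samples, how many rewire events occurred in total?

1. q=(9,18) nearest=0 d=16 new=(5,6) → blocked by [2,4]×[3,6], reject
2. q=(4,2) nearest=0 d=3 new=(4,2) → add node 1 parent=0 cost=3
3. q=(8,5) nearest=1 d=4 new=(8,5) → add node 2 parent=1 cost=7
4. q=(3,25) nearest=2 d=20 new=(4,9) → add node 3 parent=2 cost=11
5. q=(9,16) nearest=3 d=7 new=(8,13) → blocked by [8,10]×[11,17], reject
6. q=(5,5) nearest=1 d=3 new=(5,5) → add node 4 parent=1 cost=6; rewire 3→4 (10<11)
7. q=(9,4) nearest=2 d=1 new=(9,4) → add node 5 parent=2 cost=8
8. q=(10,18) nearest=3 d=9 new=(8,13) → blocked by [8,10]×[11,17], reject
9. q=(3,23) nearest=3 d=14 new=(3,13) → blocked by [3,5]×[10,13], reject
10. q=(10,22) nearest=3 d=13 new=(8,13) → blocked by [8,10]×[11,17], reject
11. q=(10,6) nearest=2 d=2 new=(10,6) → add node 6 parent=2 cost=9
12. q=(8,17) nearest=3 d=8 new=(8,13) → blocked by [8,10]×[11,17], reject
13. q=(7,8) nearest=2 d=3 new=(7,8) → add node 7 parent=2 cost=10
14. q=(3,10) nearest=3 d=1 new=(3,10) → blocked by [3,5]×[10,13], reject
15. q=(9,14) nearest=3 d=5 new=(8,13) → blocked by [8,10]×[11,17], reject
16. q=(7,8) nearest=7 d=0 → coincident, reject
17. q=(2,19) nearest=3 d=10 new=(2,13) → blocked by [3,5]×[10,13], reject
18. q=(5,15) nearest=3 d=6 new=(5,13) → blocked by [3,5]×[10,13], reject
19. q=(4,3) nearest=1 d=1 new=(4,3) → blocked by [2,4]×[3,6], reject
20. q=(3,21) nearest=3 d=12 new=(3,13) → blocked by [3,5]×[10,13], reject
21. q=(4,7) nearest=3 d=2 new=(4,7) → blocked by [2,4]×[6,8], reject
22. q=(9,20) nearest=3 d=11 new=(8,13) → blocked by [8,10]×[11,17], reject
23. q=(1,23) nearest=3 d=14 new=(1,13) → blocked by [3,5]×[10,13], reject
24. q=(5,1) nearest=1 d=1 new=(5,1) → add node 8 parent=1 cost=4
25. q=(0,20) nearest=3 d=11 new=(0,13) → blocked by [3,5]×[10,13], reject
26. q=(2,6) nearest=3 d=3 new=(2,6) → blocked by [2,4]×[6,8], reject
27. q=(10,18) nearest=3 d=9 new=(8,13) → blocked by [8,10]×[11,17], reject

Rewire events: 1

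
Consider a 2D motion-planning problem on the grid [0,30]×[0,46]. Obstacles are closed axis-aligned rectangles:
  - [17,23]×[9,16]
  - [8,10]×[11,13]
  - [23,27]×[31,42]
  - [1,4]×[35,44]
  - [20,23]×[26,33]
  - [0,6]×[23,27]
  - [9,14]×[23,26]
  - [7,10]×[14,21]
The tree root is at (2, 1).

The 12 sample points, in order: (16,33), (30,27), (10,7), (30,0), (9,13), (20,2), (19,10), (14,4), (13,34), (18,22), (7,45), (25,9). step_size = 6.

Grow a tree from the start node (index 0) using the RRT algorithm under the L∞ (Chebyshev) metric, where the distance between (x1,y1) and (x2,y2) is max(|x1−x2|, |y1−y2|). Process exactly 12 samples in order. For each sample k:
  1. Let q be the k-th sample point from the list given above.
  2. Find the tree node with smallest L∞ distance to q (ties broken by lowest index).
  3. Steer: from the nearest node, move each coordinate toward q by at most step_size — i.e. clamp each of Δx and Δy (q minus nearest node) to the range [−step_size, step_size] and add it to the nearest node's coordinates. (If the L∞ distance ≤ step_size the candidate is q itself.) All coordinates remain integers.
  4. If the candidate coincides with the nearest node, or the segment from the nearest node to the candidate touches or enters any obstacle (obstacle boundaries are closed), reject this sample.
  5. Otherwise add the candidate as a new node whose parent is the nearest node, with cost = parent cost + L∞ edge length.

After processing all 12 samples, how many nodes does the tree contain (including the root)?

Node count: 9

1. q=(16,33) nearest=0 d=32 new=(8,7) → add node 1 parent=0 cost=6
2. q=(30,27) nearest=1 d=22 new=(14,13) → add node 2 parent=1 cost=12
3. q=(10,7) nearest=1 d=2 new=(10,7) → add node 3 parent=1 cost=8
4. q=(30,0) nearest=2 d=16 new=(20,7) → blocked by [17,23]×[9,16], reject
5. q=(9,13) nearest=2 d=5 new=(9,13) → blocked by [8,10]×[11,13], reject
6. q=(20,2) nearest=3 d=10 new=(16,2) → add node 4 parent=3 cost=14
7. q=(19,10) nearest=2 d=5 new=(19,10) → blocked by [17,23]×[9,16], reject
8. q=(14,4) nearest=4 d=2 new=(14,4) → add node 5 parent=4 cost=16
9. q=(13,34) nearest=2 d=21 new=(13,19) → add node 6 parent=2 cost=18
10. q=(18,22) nearest=6 d=5 new=(18,22) → add node 7 parent=6 cost=23
11. q=(7,45) nearest=7 d=23 new=(12,28) → blocked by [9,14]×[23,26], reject
12. q=(25,9) nearest=4 d=9 new=(22,8) → add node 8 parent=4 cost=20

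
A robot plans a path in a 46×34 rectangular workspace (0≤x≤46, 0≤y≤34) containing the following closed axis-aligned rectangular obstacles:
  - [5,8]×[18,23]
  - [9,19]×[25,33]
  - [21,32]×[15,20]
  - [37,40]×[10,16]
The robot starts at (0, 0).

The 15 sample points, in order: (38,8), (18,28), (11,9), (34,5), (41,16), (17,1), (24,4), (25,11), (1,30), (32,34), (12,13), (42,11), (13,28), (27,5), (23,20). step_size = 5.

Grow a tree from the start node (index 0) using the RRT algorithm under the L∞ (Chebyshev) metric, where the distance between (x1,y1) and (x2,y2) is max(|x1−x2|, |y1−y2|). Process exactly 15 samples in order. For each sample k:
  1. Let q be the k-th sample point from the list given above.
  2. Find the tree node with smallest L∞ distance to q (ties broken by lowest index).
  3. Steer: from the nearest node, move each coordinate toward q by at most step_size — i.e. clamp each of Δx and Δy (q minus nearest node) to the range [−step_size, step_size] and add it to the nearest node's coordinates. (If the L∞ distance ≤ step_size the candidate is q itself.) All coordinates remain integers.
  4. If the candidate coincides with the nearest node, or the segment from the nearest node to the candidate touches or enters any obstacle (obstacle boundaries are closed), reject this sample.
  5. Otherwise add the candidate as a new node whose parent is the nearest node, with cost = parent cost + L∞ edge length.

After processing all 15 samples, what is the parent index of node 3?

1. q=(38,8) nearest=0 d=38 new=(5,5) → add node 1 parent=0 cost=5
2. q=(18,28) nearest=1 d=23 new=(10,10) → add node 2 parent=1 cost=10
3. q=(11,9) nearest=2 d=1 new=(11,9) → add node 3 parent=2 cost=11
4. q=(34,5) nearest=3 d=23 new=(16,5) → add node 4 parent=3 cost=16
5. q=(41,16) nearest=4 d=25 new=(21,10) → add node 5 parent=4 cost=21
6. q=(17,1) nearest=4 d=4 new=(17,1) → add node 6 parent=4 cost=20
7. q=(24,4) nearest=5 d=6 new=(24,5) → add node 7 parent=5 cost=26
8. q=(25,11) nearest=5 d=4 new=(25,11) → add node 8 parent=5 cost=25
9. q=(1,30) nearest=2 d=20 new=(5,15) → add node 9 parent=2 cost=15
10. q=(32,34) nearest=8 d=23 new=(30,16) → blocked by [21,32]×[15,20], reject
11. q=(12,13) nearest=2 d=3 new=(12,13) → add node 10 parent=2 cost=13
12. q=(42,11) nearest=8 d=17 new=(30,11) → add node 11 parent=8 cost=30
13. q=(13,28) nearest=9 d=13 new=(10,20) → blocked by [5,8]×[18,23], reject
14. q=(27,5) nearest=7 d=3 new=(27,5) → add node 12 parent=7 cost=29
15. q=(23,20) nearest=8 d=9 new=(23,16) → blocked by [21,32]×[15,20], reject

Parent of node 3: 2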